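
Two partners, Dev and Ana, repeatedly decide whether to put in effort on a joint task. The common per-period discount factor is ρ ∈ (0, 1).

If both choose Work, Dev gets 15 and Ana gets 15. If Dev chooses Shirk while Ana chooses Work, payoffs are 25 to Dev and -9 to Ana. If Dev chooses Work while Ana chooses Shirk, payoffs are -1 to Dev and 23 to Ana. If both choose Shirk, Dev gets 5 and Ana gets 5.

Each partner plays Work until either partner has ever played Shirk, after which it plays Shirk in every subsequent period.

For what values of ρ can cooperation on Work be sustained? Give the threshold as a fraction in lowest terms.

Dev's threshold: (25−15)/(25−5) = 1/2.
Ana's threshold: (23−15)/(23−5) = 4/9.
1/2 > 4/9, so Dev binds and ρ* = 1/2.

1/2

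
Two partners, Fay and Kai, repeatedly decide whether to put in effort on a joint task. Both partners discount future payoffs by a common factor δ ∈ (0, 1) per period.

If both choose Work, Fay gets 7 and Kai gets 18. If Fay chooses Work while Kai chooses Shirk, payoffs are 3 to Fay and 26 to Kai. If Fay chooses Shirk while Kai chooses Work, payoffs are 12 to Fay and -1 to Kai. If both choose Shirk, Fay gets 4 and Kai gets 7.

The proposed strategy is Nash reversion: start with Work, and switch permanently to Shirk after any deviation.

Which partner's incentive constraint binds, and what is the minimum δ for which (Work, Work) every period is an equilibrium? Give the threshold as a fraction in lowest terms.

Fay; δ ≥ 5/8

Fay's threshold: (12−7)/(12−4) = 5/8.
Kai's threshold: (26−18)/(26−7) = 8/19.
5/8 > 8/19, so Fay binds and δ* = 5/8.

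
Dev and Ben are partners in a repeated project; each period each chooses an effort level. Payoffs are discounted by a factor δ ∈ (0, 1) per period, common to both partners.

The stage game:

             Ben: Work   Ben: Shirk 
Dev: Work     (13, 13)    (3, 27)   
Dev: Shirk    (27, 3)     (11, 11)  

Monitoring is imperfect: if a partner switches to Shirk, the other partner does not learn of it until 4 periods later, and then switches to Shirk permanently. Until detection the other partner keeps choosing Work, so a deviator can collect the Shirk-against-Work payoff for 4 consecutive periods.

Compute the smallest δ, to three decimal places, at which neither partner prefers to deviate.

0.967

The best deviation is to choose Shirk for all 4 undetected periods, earning 27 each, then 11 forever once detected.
Deviation value: 27(1−δ^4)/(1−δ) + 11δ^4/(1−δ); cooperation value: 13/(1−δ).
IC: 13 ≥ 27(1−δ^4) + 11δ^4 = 27 − 16δ^4.
So δ^4 ≥ 14/16 = 7/8, giving δ ≥ (7/8)^(1/4) ≈ 0.967.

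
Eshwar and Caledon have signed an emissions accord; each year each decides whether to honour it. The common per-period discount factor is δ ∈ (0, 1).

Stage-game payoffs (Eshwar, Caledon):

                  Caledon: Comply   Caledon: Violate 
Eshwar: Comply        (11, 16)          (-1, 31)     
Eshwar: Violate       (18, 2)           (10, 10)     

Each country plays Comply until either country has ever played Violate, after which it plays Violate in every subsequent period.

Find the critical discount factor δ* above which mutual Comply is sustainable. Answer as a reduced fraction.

Eshwar's threshold: (18−11)/(18−10) = 7/8.
Caledon's threshold: (31−16)/(31−10) = 5/7.
7/8 > 5/7, so Eshwar binds and δ* = 7/8.

7/8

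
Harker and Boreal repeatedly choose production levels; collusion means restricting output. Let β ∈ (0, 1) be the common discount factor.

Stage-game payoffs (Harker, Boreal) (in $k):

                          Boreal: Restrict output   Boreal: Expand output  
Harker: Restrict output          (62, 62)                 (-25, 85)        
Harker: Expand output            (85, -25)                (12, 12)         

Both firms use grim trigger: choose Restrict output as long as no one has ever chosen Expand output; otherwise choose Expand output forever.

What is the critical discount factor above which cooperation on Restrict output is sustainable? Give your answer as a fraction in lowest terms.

23/73

Cooperation forever yields 62 each period: 62/(1−β).
Deviating yields 85 once, then 12 forever: 85 + 12β/(1−β).
No profitable deviation requires 62/(1−β) ≥ 85 + 12β/(1−β).
Multiplying by (1−β): 62 ≥ 85(1−β) + 12β = 85 − 73β.
So 73β ≥ 23, i.e. β ≥ 23/73.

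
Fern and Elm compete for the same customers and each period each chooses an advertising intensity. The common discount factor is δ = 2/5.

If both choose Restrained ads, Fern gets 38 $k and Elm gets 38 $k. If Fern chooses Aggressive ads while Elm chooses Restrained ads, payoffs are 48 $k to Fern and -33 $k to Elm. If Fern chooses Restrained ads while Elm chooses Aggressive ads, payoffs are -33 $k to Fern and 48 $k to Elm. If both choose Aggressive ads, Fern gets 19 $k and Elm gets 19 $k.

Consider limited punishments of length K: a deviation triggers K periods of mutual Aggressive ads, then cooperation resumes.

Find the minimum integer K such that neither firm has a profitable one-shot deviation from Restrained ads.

2

No profitable deviation requires (38−19)(δ+…+δ^K) ≥ 48−38, i.e. δ+…+δ^K ≥ 10/19 ≈ 0.5263.
With δ = 2/5, the partial sums are K=1: 0.4000, K=2: 0.5600.
K = 2 is the first length at which the sum reaches 0.5263.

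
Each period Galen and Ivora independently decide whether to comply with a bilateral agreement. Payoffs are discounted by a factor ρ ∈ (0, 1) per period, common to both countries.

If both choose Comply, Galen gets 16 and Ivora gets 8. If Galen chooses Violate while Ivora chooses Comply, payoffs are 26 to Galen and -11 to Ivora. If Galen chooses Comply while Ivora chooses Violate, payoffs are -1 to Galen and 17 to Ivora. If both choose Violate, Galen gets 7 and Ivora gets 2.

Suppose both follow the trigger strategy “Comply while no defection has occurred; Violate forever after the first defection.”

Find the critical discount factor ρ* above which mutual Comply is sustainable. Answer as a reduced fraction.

Galen: cooperation gives 16 each period; deviation gives 26 once then 7 forever.
  16/(1−ρ) ≥ 26 + 7ρ/(1−ρ) ⇒ ρ ≥ 10/19.
Ivora: cooperation gives 8 each period; deviation gives 17 once then 2 forever.
  ρ ≥ 9/15 = 3/5.
Both must hold, so the binding constraint is Ivora's: ρ ≥ 3/5.

3/5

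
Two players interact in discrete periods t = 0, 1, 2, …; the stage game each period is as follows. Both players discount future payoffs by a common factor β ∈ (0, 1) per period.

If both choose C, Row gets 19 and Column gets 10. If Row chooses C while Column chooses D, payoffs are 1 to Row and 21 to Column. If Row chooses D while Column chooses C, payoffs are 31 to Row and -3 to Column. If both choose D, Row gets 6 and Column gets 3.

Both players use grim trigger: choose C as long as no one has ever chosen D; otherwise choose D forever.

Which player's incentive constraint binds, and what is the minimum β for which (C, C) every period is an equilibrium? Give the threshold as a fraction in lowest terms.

Row's threshold: (31−19)/(31−6) = 12/25.
Column's threshold: (21−10)/(21−3) = 11/18.
12/25 < 11/18, so Column binds and β* = 11/18.

Column; β ≥ 11/18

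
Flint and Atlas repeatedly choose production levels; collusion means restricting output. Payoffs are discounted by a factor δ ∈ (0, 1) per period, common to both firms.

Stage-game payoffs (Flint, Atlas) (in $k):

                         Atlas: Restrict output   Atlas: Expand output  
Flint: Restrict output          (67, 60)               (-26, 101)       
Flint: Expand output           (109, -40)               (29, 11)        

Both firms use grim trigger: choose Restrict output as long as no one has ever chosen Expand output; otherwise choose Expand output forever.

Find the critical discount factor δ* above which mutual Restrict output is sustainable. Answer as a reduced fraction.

21/40

For Flint: deviation gain 109−67 = 42, per-period punishment loss 67−29 = 38. IC gives δ ≥ 42/80 = 21/40.
For Atlas: gain 41, loss 49 per period, so δ ≥ 41/90.
The tighter constraint is Flint's, so cooperation needs δ ≥ 21/40.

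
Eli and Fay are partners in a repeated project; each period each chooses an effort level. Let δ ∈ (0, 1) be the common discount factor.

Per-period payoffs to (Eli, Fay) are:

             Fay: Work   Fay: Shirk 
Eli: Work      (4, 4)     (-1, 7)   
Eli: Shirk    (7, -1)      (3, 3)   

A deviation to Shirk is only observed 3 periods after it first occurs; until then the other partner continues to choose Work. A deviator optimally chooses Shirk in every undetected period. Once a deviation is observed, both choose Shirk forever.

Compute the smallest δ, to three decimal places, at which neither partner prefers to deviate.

0.909

A deviator earns 7 for 3 periods, then 3 forever; cooperating earns 4 forever. Multiplying the IC by (1−δ):
4 ≥ 7(1−δ^3) + 3δ^3, so 4·δ^3 ≥ 3 and δ^3 ≥ 3/4.
δ ≥ (3/4)^(1/3) ≈ 0.909.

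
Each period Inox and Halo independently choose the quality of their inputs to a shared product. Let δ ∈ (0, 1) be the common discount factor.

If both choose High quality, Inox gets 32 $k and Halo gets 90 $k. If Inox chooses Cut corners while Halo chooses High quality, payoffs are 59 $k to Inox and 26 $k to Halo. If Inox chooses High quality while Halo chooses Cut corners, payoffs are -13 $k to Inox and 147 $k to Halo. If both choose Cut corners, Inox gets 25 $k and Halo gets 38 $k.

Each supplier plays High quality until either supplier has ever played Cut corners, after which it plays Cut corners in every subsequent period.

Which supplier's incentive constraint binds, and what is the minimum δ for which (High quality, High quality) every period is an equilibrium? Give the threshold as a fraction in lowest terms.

Inox; δ ≥ 27/34

For Inox: deviation gain 59−32 = 27, per-period punishment loss 32−25 = 7. IC gives δ ≥ 27/34.
For Halo: gain 57, loss 52 per period, so δ ≥ 57/109.
The tighter constraint is Inox's, so cooperation needs δ ≥ 27/34.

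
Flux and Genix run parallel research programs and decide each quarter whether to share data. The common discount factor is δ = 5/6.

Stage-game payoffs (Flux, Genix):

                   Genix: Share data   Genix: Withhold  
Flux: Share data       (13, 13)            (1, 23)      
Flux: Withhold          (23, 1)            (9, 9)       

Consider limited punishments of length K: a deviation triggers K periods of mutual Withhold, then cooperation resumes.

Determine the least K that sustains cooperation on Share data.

Need Σ_{k=1}^{K} δ^k ≥ (23−13)/(13−9) = 2.5000 at δ = 5/6.
At K = 3 the sum is 2.1065 < 2.5000; at K = 4 it is 2.5887 ≥ 2.5000.
So the minimum punishment length is K = 4.

4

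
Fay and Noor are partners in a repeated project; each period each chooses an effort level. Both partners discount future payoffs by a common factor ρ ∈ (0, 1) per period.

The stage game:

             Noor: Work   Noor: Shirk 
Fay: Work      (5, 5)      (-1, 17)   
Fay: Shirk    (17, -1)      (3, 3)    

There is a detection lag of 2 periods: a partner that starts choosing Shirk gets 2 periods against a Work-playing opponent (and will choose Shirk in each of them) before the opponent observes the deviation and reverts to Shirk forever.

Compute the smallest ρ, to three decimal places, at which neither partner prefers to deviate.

0.926

Deviating for the 2 undetected periods gains 17−5 = 12 per period over cooperation, then loses 5−3 = 2 per period forever once punishment starts.
Gain: 12(1 + ρ + … + ρ^1); loss: 2·ρ^2/(1−ρ).
No profitable deviation ⇔ 12(1−ρ^2) ≤ 2·ρ^2, i.e. ρ^2 ≥ 12/(12+2) = 6/7.
Hence ρ ≥ (6/7)^(1/2) ≈ 0.926.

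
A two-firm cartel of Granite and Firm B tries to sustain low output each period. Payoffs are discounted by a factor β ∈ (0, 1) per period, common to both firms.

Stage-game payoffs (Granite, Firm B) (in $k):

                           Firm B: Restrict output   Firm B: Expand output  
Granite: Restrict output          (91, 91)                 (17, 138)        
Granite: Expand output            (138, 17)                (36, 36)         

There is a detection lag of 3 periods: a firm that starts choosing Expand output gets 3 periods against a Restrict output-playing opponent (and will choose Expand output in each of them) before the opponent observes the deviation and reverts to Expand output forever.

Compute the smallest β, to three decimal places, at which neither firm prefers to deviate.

0.772

Deviating for the 3 undetected periods gains 138−91 = 47 per period over cooperation, then loses 91−36 = 55 per period forever once punishment starts.
Gain: 47(1 + β + … + β^2); loss: 55·β^3/(1−β).
No profitable deviation ⇔ 47(1−β^3) ≤ 55·β^3, i.e. β^3 ≥ 47/(47+55) = 47/102.
Hence β ≥ (47/102)^(1/3) ≈ 0.772.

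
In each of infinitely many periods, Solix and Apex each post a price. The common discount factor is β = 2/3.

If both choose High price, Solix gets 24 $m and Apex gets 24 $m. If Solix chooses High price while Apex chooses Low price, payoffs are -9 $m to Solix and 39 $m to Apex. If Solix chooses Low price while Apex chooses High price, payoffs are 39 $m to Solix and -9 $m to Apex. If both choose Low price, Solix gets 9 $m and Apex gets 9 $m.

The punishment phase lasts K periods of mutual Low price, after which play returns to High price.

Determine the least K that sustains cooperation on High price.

No profitable deviation requires (24−9)(β+…+β^K) ≥ 39−24, i.e. β+…+β^K ≥ 1 ≈ 1.0000.
With β = 2/3, the partial sums are K=1: 0.6667, K=2: 1.1111.
K = 2 is the first length at which the sum reaches 1.0000.

2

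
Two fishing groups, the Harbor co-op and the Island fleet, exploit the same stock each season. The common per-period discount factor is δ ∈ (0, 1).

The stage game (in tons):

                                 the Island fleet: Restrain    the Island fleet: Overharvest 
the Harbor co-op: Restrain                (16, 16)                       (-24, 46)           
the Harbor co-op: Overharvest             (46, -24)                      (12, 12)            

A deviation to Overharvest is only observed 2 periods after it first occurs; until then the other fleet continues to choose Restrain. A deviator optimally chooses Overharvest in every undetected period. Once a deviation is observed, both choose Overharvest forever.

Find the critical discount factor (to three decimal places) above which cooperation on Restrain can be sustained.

0.939

The best deviation is to choose Overharvest for all 2 undetected periods, earning 46 each, then 12 forever once detected.
Deviation value: 46(1−δ^2)/(1−δ) + 12δ^2/(1−δ); cooperation value: 16/(1−δ).
IC: 16 ≥ 46(1−δ^2) + 12δ^2 = 46 − 34δ^2.
So δ^2 ≥ 30/34 = 15/17, giving δ ≥ (15/17)^(1/2) ≈ 0.939.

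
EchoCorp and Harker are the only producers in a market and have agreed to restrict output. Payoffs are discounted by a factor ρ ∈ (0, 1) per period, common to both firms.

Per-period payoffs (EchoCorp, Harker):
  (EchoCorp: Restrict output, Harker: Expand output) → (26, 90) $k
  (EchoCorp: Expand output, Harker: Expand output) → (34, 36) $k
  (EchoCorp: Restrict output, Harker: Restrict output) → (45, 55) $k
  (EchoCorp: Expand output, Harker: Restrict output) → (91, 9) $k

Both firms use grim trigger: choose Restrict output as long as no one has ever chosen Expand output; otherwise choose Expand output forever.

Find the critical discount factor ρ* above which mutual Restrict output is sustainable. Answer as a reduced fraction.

46/57

EchoCorp's threshold: (91−45)/(91−34) = 46/57.
Harker's threshold: (90−55)/(90−36) = 35/54.
46/57 > 35/54, so EchoCorp binds and ρ* = 46/57.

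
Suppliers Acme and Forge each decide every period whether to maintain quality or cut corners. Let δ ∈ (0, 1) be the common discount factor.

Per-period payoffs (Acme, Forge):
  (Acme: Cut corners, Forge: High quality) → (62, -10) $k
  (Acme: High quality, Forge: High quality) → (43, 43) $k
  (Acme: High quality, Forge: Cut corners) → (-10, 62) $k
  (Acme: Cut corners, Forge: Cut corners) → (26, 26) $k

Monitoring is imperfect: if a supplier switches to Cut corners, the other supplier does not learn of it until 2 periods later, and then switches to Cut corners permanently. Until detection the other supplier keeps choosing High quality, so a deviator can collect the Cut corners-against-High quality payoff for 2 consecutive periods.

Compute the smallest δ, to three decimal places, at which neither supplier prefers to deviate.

A deviator earns 62 for 2 periods, then 26 forever; cooperating earns 43 forever. Multiplying the IC by (1−δ):
43 ≥ 62(1−δ^2) + 26δ^2, so 36·δ^2 ≥ 19 and δ^2 ≥ 19/36.
δ ≥ (19/36)^(1/2) ≈ 0.726.

0.726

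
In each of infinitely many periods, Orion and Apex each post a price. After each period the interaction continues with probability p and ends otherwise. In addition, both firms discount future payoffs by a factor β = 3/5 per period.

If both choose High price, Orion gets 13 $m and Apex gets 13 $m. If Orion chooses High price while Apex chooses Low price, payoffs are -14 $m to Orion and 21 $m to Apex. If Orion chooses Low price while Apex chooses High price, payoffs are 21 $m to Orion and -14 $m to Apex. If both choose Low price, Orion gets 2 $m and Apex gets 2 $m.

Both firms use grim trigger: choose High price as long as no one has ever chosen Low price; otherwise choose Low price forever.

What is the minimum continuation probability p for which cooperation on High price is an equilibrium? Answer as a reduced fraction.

With continuation probability p and discount β, the effective per-period discount factor is βp.
Grim-trigger IC: βp ≥ (21−13)/(21−2) = 8/19.
So p ≥ (8/19)/(3/5) = 40/57.

40/57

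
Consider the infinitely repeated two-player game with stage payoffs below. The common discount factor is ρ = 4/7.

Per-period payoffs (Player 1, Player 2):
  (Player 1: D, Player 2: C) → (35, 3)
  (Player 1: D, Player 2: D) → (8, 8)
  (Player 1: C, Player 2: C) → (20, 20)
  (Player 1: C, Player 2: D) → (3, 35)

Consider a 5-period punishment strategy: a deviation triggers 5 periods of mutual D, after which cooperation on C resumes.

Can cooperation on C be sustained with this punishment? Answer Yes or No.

Comparing payoff streams over the 6 periods until play realigns: cooperate → 20(1+ρ+…+ρ^5); deviate → 35 + 8(ρ+…+ρ^5).
Cooperation is sustained iff (20−8)(ρ+…+ρ^5) ≥ 35−20.
ρ+…+ρ^5 = 4/7·(1−(4/7)^5)/(1−4/7) = 1.2521, and (35−20)/(20−8) = 1.2500.
1.2521 ≥ 1.2500, so cooperation is sustainable.

Yes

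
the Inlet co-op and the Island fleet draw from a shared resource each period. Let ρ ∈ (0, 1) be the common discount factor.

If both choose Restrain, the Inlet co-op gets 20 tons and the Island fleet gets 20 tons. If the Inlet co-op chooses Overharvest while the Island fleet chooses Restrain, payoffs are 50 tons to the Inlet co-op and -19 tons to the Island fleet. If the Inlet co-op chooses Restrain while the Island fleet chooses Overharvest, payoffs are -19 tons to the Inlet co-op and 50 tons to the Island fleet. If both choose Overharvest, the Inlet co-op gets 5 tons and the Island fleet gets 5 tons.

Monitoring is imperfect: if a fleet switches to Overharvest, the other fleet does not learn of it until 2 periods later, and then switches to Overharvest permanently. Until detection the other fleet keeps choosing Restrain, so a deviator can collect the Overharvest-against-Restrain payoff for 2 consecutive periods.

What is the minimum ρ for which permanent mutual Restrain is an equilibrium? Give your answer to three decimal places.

Deviating for the 2 undetected periods gains 50−20 = 30 per period over cooperation, then loses 20−5 = 15 per period forever once punishment starts.
Gain: 30(1 + ρ + … + ρ^1); loss: 15·ρ^2/(1−ρ).
No profitable deviation ⇔ 30(1−ρ^2) ≤ 15·ρ^2, i.e. ρ^2 ≥ 30/(30+15) = 2/3.
Hence ρ ≥ (2/3)^(1/2) ≈ 0.816.

0.816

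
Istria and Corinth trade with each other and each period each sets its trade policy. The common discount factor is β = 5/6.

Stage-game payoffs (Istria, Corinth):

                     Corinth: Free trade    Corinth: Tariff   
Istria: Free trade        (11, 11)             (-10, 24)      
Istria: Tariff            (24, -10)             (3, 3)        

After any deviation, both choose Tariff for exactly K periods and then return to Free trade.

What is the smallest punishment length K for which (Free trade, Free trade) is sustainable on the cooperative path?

3

Need Σ_{k=1}^{K} β^k ≥ (24−11)/(11−3) = 1.6250 at β = 5/6.
At K = 2 the sum is 1.5278 < 1.6250; at K = 3 it is 2.1065 ≥ 1.6250.
So the minimum punishment length is K = 3.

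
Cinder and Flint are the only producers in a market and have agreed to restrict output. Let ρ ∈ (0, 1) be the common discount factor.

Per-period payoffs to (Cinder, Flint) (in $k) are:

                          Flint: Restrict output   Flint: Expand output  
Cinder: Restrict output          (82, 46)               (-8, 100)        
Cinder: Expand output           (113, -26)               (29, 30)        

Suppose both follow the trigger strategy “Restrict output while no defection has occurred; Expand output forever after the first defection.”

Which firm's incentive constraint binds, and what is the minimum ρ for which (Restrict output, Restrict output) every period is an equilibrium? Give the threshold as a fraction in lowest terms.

Cinder's threshold: (113−82)/(113−29) = 31/84.
Flint's threshold: (100−46)/(100−30) = 27/35.
31/84 < 27/35, so Flint binds and ρ* = 27/35.

Flint; ρ ≥ 27/35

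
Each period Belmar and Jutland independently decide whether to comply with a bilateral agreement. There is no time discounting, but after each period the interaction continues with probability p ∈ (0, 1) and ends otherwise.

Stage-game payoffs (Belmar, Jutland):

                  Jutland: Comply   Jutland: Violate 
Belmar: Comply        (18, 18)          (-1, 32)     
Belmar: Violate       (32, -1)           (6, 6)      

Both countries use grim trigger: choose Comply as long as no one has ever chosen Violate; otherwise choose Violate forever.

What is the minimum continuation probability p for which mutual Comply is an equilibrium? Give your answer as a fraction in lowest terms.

7/13

With no time discounting, the continuation probability p plays the role of the discount factor.
Grim-trigger IC: 18/(1−p) ≥ 32 + 6p/(1−p) ⇒ p ≥ (32−18)/(32−6) = 7/13.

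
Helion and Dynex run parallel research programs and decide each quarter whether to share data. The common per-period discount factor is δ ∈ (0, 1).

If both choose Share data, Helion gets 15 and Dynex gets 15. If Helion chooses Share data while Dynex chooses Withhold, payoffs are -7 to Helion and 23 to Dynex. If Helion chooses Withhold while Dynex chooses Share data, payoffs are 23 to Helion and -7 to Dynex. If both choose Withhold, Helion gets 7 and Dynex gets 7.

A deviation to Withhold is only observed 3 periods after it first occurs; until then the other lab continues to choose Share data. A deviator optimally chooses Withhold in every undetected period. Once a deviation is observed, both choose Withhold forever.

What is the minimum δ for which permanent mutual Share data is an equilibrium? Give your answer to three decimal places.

Deviating for the 3 undetected periods gains 23−15 = 8 per period over cooperation, then loses 15−7 = 8 per period forever once punishment starts.
Gain: 8(1 + δ + … + δ^2); loss: 8·δ^3/(1−δ).
No profitable deviation ⇔ 8(1−δ^3) ≤ 8·δ^3, i.e. δ^3 ≥ 8/(8+8) = 1/2.
Hence δ ≥ (1/2)^(1/3) ≈ 0.794.

0.794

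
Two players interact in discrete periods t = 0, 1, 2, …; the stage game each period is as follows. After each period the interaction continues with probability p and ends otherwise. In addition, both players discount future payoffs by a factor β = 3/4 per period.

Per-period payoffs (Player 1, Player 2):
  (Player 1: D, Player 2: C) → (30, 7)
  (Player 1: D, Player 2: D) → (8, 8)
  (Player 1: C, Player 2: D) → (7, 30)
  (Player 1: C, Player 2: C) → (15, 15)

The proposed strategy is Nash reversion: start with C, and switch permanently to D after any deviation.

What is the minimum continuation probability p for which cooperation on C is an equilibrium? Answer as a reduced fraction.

Expected continuation weight on next period's payoff is β·p = 3/4·p, which plays the role of the discount factor.
Cooperation requires 3/4·p ≥ (30−15)/(30−8) = 15/22, hence p ≥ 10/11.

10/11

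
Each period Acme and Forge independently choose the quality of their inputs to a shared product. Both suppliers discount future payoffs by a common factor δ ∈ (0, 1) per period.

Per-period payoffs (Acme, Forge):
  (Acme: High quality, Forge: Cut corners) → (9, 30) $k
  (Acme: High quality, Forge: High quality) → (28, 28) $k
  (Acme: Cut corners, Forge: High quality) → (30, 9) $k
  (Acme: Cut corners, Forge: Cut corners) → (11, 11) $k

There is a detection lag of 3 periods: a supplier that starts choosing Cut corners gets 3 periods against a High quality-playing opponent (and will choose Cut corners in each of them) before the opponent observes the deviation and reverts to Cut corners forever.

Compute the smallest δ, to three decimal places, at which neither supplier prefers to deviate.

0.472

Deviating for the 3 undetected periods gains 30−28 = 2 per period over cooperation, then loses 28−11 = 17 per period forever once punishment starts.
Gain: 2(1 + δ + … + δ^2); loss: 17·δ^3/(1−δ).
No profitable deviation ⇔ 2(1−δ^3) ≤ 17·δ^3, i.e. δ^3 ≥ 2/(2+17) = 2/19.
Hence δ ≥ (2/19)^(1/3) ≈ 0.472.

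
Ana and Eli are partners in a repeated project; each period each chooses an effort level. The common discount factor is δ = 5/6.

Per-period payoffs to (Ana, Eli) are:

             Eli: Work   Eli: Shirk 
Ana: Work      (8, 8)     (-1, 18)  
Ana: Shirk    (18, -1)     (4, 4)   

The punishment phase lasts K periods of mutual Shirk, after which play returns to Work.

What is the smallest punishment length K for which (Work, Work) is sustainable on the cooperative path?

No profitable deviation requires (8−4)(δ+…+δ^K) ≥ 18−8, i.e. δ+…+δ^K ≥ 5/2 ≈ 2.5000.
With δ = 5/6, the partial sums are K=1: 0.8333, K=2: 1.5278, K=3: 2.1065, K=4: 2.5887.
K = 4 is the first length at which the sum reaches 2.5000.

4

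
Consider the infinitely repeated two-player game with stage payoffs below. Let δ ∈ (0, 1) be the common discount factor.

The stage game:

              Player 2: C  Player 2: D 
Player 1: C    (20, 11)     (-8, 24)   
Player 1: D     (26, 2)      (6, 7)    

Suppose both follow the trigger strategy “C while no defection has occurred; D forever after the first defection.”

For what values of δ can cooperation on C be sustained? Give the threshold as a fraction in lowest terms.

13/17

Player 1's threshold: (26−20)/(26−6) = 3/10.
Player 2's threshold: (24−11)/(24−7) = 13/17.
3/10 < 13/17, so Player 2 binds and δ* = 13/17.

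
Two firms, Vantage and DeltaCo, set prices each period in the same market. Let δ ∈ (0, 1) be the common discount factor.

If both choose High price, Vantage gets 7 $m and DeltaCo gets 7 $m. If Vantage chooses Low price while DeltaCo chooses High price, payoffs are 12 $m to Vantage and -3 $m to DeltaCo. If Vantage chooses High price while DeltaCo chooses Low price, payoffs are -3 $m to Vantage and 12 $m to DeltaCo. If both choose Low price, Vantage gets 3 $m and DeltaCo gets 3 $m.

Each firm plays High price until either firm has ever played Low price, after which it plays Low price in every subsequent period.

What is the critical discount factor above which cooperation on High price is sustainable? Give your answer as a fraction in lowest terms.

Under grim trigger the critical discount factor is (T−C)/(T−P) with T = 12, C = 7, P = 3.
δ* = (12−7)/(12−3) = 5/9.

5/9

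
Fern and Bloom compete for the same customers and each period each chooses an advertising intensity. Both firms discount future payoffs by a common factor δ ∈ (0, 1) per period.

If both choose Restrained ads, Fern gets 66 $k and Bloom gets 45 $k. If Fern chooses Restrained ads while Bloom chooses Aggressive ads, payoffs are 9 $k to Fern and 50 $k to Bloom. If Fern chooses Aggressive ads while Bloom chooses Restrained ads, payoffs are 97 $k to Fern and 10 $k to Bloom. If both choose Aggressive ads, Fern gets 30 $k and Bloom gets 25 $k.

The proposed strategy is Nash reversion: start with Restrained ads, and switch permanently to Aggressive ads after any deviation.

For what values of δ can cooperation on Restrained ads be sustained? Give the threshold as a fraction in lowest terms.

Fern's threshold: (97−66)/(97−30) = 31/67.
Bloom's threshold: (50−45)/(50−25) = 1/5.
31/67 > 1/5, so Fern binds and δ* = 31/67.

31/67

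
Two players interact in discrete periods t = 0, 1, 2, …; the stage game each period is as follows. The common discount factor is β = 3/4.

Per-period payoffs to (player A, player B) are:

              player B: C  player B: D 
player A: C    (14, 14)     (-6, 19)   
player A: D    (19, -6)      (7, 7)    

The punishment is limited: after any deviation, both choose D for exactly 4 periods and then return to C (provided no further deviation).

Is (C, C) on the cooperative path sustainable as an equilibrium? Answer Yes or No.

IC: β+…+β^4 ≥ (19−14)/(14−7) = 5/7.
At β = 3/4: partial sum = 2.0508 ≥ 0.7143. Cooperation sustainable.

Yes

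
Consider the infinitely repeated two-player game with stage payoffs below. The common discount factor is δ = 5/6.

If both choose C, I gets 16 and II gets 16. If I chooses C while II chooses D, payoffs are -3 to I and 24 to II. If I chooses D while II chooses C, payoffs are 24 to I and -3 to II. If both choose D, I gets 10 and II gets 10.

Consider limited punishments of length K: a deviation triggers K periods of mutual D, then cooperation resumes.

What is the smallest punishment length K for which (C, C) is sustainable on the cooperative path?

2

IC: δ(1−δ^K)/(1−δ) ≥ (24−16)/(16−10) = 4/3.
With δ = 5/6: need 1 − δ^K ≥ 4/3·(1−5/6)/(5/6), i.e. δ^K ≤ 0.7333.
Since (5/6)^1 = 0.8333 and (5/6)^2 = 0.6944, the smallest such K is 2.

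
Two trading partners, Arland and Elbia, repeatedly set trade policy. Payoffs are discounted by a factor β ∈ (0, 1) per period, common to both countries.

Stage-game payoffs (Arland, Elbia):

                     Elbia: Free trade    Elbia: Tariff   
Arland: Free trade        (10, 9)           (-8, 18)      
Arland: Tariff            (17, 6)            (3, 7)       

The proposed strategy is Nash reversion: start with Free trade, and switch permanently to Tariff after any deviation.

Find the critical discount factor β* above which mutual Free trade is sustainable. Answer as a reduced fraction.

9/11

For Arland: deviation gain 17−10 = 7, per-period punishment loss 10−3 = 7. IC gives β ≥ 7/14 = 1/2.
For Elbia: gain 9, loss 2 per period, so β ≥ 9/11.
The tighter constraint is Elbia's, so cooperation needs β ≥ 9/11.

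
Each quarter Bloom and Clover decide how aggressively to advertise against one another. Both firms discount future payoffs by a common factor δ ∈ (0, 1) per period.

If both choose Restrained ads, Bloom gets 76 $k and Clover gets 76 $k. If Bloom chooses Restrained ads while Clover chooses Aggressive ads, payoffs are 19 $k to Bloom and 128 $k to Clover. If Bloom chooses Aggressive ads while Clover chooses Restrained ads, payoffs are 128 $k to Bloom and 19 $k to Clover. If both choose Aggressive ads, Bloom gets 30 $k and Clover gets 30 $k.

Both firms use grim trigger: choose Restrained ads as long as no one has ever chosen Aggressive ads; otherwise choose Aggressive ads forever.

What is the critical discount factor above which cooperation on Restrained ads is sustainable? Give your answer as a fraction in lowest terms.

26/49

76/(1−δ) ≥ 128 + 30δ/(1−δ)
76 ≥ 128 − 98δ
δ ≥ 52/98 = 26/49.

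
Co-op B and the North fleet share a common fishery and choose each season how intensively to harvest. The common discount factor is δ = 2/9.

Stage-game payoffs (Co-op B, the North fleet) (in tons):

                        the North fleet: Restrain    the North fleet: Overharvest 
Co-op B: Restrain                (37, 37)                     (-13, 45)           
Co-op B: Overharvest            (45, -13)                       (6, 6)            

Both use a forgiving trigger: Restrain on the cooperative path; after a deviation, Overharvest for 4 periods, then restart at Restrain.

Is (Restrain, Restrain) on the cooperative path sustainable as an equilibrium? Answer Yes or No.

Yes

IC: δ+…+δ^4 ≥ (45−37)/(37−6) = 8/31.
At δ = 2/9: partial sum = 0.2850 ≥ 0.2581. Cooperation sustainable.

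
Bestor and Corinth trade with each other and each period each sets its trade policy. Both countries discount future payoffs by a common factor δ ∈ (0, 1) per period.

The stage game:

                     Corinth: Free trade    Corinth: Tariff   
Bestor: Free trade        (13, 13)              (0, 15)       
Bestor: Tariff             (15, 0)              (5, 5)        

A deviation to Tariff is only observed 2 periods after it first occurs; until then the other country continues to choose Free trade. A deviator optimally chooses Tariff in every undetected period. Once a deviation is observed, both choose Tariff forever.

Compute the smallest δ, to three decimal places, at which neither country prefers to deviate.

Deviating for the 2 undetected periods gains 15−13 = 2 per period over cooperation, then loses 13−5 = 8 per period forever once punishment starts.
Gain: 2(1 + δ + … + δ^1); loss: 8·δ^2/(1−δ).
No profitable deviation ⇔ 2(1−δ^2) ≤ 8·δ^2, i.e. δ^2 ≥ 2/(2+8) = 1/5.
Hence δ ≥ (1/5)^(1/2) ≈ 0.447.

0.447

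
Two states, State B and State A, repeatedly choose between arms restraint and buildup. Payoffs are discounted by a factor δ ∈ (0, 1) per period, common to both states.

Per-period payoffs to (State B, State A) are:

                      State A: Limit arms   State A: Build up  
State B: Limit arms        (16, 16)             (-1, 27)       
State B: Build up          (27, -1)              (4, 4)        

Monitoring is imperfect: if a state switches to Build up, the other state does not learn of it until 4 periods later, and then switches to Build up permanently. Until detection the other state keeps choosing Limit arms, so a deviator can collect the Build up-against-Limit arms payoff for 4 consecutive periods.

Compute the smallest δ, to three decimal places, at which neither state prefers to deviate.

Deviating for the 4 undetected periods gains 27−16 = 11 per period over cooperation, then loses 16−4 = 12 per period forever once punishment starts.
Gain: 11(1 + δ + … + δ^3); loss: 12·δ^4/(1−δ).
No profitable deviation ⇔ 11(1−δ^4) ≤ 12·δ^4, i.e. δ^4 ≥ 11/(11+12) = 11/23.
Hence δ ≥ (11/23)^(1/4) ≈ 0.832.

0.832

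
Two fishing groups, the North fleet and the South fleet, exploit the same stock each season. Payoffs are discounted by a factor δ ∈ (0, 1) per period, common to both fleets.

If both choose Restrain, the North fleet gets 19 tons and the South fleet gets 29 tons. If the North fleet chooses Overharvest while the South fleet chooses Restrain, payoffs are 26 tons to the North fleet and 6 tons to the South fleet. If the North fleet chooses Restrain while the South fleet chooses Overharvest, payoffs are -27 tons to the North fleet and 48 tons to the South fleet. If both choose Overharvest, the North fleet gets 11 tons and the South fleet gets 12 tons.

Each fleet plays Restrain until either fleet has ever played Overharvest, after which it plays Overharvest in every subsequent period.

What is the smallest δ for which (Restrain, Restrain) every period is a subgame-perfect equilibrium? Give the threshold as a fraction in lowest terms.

the North fleet: cooperation gives 19 each period; deviation gives 26 once then 11 forever.
  19/(1−δ) ≥ 26 + 11δ/(1−δ) ⇒ δ ≥ 7/15.
the South fleet: cooperation gives 29 each period; deviation gives 48 once then 12 forever.
  δ ≥ 19/36.
Both must hold, so the binding constraint is the South fleet's: δ ≥ 19/36.

19/36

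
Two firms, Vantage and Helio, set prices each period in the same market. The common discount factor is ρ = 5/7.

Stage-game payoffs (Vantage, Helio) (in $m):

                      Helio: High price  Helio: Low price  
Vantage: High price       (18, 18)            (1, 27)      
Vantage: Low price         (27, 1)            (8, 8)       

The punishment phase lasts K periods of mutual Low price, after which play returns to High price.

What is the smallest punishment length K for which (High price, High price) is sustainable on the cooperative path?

2

Need Σ_{k=1}^{K} ρ^k ≥ (27−18)/(18−8) = 0.9000 at ρ = 5/7.
At K = 1 the sum is 0.7143 < 0.9000; at K = 2 it is 1.2245 ≥ 0.9000.
So the minimum punishment length is K = 2.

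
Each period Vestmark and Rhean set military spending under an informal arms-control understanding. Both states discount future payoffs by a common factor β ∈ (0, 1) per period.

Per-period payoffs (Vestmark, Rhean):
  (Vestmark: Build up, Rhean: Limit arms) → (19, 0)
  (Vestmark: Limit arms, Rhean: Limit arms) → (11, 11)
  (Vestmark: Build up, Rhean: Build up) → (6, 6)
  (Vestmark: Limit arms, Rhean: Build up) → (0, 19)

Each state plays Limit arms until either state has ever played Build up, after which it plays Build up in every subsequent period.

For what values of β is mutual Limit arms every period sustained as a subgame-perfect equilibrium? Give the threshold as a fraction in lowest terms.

8/13

11/(1−β) ≥ 19 + 6β/(1−β)
11 ≥ 19 − 13β
β ≥ 8/13.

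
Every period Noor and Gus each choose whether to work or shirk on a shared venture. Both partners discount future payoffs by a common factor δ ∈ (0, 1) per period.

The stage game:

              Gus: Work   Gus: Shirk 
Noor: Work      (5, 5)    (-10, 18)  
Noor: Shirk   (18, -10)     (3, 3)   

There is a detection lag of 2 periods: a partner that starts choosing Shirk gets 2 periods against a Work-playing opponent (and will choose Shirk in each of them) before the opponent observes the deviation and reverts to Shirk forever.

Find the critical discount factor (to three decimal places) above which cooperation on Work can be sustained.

0.931

The best deviation is to choose Shirk for all 2 undetected periods, earning 18 each, then 3 forever once detected.
Deviation value: 18(1−δ^2)/(1−δ) + 3δ^2/(1−δ); cooperation value: 5/(1−δ).
IC: 5 ≥ 18(1−δ^2) + 3δ^2 = 18 − 15δ^2.
So δ^2 ≥ 13/15, giving δ ≥ (13/15)^(1/2) ≈ 0.931.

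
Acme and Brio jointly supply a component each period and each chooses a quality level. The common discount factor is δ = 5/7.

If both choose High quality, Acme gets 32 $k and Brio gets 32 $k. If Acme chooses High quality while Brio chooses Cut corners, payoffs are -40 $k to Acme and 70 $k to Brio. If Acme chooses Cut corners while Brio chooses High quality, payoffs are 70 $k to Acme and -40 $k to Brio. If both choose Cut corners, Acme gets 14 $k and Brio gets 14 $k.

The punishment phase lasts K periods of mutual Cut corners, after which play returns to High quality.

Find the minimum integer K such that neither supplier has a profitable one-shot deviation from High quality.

No profitable deviation requires (32−14)(δ+…+δ^K) ≥ 70−32, i.e. δ+…+δ^K ≥ 19/9 ≈ 2.1111.
With δ = 5/7, the partial sums are K=1: 0.7143, K=2: 1.2245, K=3: 1.5889, K=4: 1.8492, K=5: 2.0352, K=6: 2.1680.
K = 6 is the first length at which the sum reaches 2.1111.

6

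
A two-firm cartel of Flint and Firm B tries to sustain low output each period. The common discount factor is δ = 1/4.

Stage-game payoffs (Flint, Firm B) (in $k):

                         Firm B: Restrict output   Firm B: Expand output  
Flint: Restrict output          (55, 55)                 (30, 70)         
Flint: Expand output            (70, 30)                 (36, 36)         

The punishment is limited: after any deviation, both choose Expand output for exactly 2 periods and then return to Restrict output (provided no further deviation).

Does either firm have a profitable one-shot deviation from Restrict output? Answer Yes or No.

A one-shot deviation gives 70 now, then 36 for 2 periods, then back to 55.
Gain from deviating: (70−55) today; loss: (55−36) in each of the next 2 periods.
No-deviation condition: (55−36)(δ+…+δ^2) ≥ 70−55, i.e. δ+…+δ^2 ≥ 15/19.
At δ = 1/4: δ+…+δ^2 = 0.3125 < 0.7895.
So cooperation is not sustainable.

Yes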